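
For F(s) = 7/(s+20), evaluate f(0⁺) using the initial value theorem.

f(0⁺) = lim_{s→∞} s·7/(s+20) = lim_{s→∞} 7s/(s+20) = 7

Final answer: 7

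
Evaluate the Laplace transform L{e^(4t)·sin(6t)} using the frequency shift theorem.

Frequency shift: L{e^(at)f(t)} = F(s-a). L{e^(4t)·sin(6t)} = 6/((s-4)² + 36)

Final answer: 6/((s-4)² + 36)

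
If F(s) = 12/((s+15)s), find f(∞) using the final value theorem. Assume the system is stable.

f(∞) = lim_{s→0} sF(s) = lim_{s→0} 12/(s+15) = 4/5

Final answer: 4/5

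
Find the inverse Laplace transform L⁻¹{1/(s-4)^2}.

L⁻¹{n!/(s-a)^(n+1)} = t^n·e^(at), so L⁻¹{1/(s-4)^2} = t·e^(4t)

Final answer: t·e^(4t)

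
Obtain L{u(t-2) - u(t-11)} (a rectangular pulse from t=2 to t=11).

L{u(t-a)} = e^(-as)/s. L{u(t-2) - u(t-11)} = (e^(-2s) - e^(-11s))/s

Final answer: (e^(-2s) - e^(-11s))/s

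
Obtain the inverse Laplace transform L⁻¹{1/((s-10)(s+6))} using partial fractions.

Decompose: A/(s-10) + B/(s+6). A = 1/16, B = -1/16. f(t) = (e^(10t) - e^(-6t))/16

Final answer: (e^(10t) - e^(-6t))/16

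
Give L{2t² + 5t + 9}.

L{2t² + 5t + 9} = 2·2/s³ + 5/s² + 9/s = 4/s³ + 5/s² + 9/s

Final answer: 4/s³ + 5/s² + 9/s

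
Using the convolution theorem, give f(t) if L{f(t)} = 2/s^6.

2/s^6 = (2/s)·(1/s^5) = L{2}·L{t^4/24}. By convolution, f(t) = 2*t^4/24 = ∫₀ᵗ 2·τ^4/24 dτ = 2·t^5/120

Final answer: 2·t^5/120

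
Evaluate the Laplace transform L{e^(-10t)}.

L{e^(at)} = 1/(s-a), so L{e^(-10t)} = 1/(s+10)

Final answer: 1/(s+10)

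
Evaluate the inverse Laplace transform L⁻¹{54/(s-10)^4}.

L⁻¹{n!/(s-a)^(n+1)} = t^n·e^(at) with n=3, a=10. So L⁻¹{6/(s-10)^4} = t^3·e^(10t), and L⁻¹{54/(s-10)^4} = (54/6)·t^3·e^(10t) = 9·t^3·e^(10t)

Final answer: 9·t^3·e^(10t)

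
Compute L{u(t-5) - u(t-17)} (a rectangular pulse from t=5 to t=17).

L{u(t-a)} = e^(-as)/s. L{u(t-5) - u(t-17)} = (e^(-5s) - e^(-17s))/s

Final answer: (e^(-5s) - e^(-17s))/s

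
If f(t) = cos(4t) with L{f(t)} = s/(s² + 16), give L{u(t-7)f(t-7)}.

Time shift theorem: L{u(t-a)f(t-a)} = e^(-as)F(s). Here a=7, F(s) = s/(s² + 16), so L{u(t-7)f(t-7)} = e^(-7s)·s/(s² + 16)

Final answer: e^(-7s)·s/(s² + 16)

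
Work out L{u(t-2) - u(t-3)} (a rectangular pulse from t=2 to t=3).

L{u(t-a)} = e^(-as)/s. L{u(t-2) - u(t-3)} = (e^(-2s) - e^(-3s))/s

Final answer: (e^(-2s) - e^(-3s))/s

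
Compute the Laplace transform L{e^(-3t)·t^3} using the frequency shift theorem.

L{e^(at)·t^n} = n!/(s-a)^(n+1), so L{e^(-3t)·t^3} = 6/(s+3)^4

Final answer: 6/(s+3)^4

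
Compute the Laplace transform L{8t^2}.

L{8t^2} = 8 · L{t^2} = 8 · 2/s^3 = 16/s^3

Final answer: 16/s^3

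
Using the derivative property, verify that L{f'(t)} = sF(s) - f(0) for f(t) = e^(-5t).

f'(t) = -5e^(-5t). Direct: L{f'(t)} = -5/(s+5). Property: s·1/(s+5) - 1 = (s - (s+5))/(s+5) = -5/(s+5). ✓

Final answer: -5/(s+5)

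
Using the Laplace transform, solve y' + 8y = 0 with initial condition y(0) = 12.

L{y'} + 8L{y} = 0. sY - 12 + 8Y = 0. Y(s+8) = 12. Y = 12/(s+8)

Final answer: y(t) = 12e^(-8t)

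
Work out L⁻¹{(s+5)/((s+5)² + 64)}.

Using frequency shift: L⁻¹{(s-a)/((s-a)² + b²)} = e^(at)cos(bt). Here a=-5, b=8

Final answer: e^(-5t)·cos(8t)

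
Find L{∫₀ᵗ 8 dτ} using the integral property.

L{∫₀ᵗ f(τ)dτ} = F(s)/s with f(t) = 8. F(s) = 8/s, so L{∫₀ᵗ 8 dτ} = (8/s)/s = 8/s². (Check: ∫₀ᵗ 8 dτ = 8t.)

Final answer: 8/s²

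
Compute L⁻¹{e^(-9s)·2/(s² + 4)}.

L⁻¹{2/(s² + 4)} = sin(2t). By the time shift theorem, L⁻¹{e^(-as)F(s)} = u(t-a)f(t-a) with a=9, so L⁻¹{e^(-9s)·2/(s² + 4)} = u(t-9)·sin(2(t-9))

Final answer: u(t-9)·sin(2(t-9))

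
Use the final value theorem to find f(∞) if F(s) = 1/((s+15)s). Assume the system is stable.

f(∞) = lim_{s→0} sF(s) = lim_{s→0} 1/(s+15) = 1/15

Final answer: 1/15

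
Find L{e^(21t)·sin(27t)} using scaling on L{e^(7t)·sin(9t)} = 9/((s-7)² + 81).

Scaling with a=3: L{e^(21t)·sin(27t)} = (1/3) · 9/((s/3-7)² + 81). Simplifying: 27/((s-21)² + 729)

Final answer: 27/((s-21)² + 729)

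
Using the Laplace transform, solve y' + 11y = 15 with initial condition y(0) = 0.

sY + 11Y = 15/s. Y = 15/(s(s+11)). Partial fractions: Y = 15/11/s - 15/11/(s+11)

Final answer: y(t) = 15/11(1 - e^(-11t))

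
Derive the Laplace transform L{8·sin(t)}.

L{sin(ωt)} = ω/(s² + ω²), so L{sin(t)} = 1/(s² + 1). Then L{8·sin(t)} = 8·1/(s² + 1) = 8/(s² + 1)

Final answer: 8/(s² + 1)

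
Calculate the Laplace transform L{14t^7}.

L{14t^7} = 14 · L{t^7} = 14 · 5040/s^8 = 70560/s^8

Final answer: 70560/s^8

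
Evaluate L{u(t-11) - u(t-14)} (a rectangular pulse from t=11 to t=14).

L{u(t-a)} = e^(-as)/s. L{u(t-11) - u(t-14)} = (e^(-11s) - e^(-14s))/s

Final answer: (e^(-11s) - e^(-14s))/s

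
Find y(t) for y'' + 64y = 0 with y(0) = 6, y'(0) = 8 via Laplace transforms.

L{y''} + 64L{y} = 0. s²Y - 6s - 8 + 64Y = 0. Y(s² + 64) = 6s + 8. Y = (6s + 8)/(s² + 64). Inverting: y(t) = 6cos(8t) + sin(8t)

Final answer: y(t) = 6cos(8t) + sin(8t)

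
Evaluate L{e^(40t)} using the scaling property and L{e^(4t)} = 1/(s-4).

Using L{f(at)} = (1/a)F(s/a) with a=10 and f(t) = e^(4t): L{e^(40t)} = (1/10) · 1/((s/10)-4) = (1/10) · 10/(s-40) = 1/(s-40)

Final answer: 1/(s-40)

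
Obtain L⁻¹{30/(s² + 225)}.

This is the form c·a/(s² + a²) with a = 15, c = 2. L⁻¹ = 2·sin(15t)

Final answer: 2·sin(15t)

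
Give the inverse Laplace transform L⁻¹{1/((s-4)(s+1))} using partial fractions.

Decompose: A/(s-4) + B/(s+1). A = 1/5, B = -1/5. f(t) = (e^(4t) - e^(-t))/5

Final answer: (e^(4t) - e^(-t))/5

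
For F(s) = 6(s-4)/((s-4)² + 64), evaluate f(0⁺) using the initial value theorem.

f(0⁺) = lim_{s→∞} sF(s) = lim_{s→∞} 6s(s-4)/((s-4)² + 64) = 6

Final answer: 6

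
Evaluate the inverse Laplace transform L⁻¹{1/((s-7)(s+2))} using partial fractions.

Decompose: A/(s-7) + B/(s+2). A = 1/9, B = -1/9. f(t) = (e^(7t) - e^(-2t))/9

Final answer: (e^(7t) - e^(-2t))/9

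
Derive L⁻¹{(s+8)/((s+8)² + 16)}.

Using frequency shift: L⁻¹{(s-a)/((s-a)² + b²)} = e^(at)cos(bt). Here a=-8, b=4

Final answer: e^(-8t)·cos(4t)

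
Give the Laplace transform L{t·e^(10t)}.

L{t^n·e^(at)} = n!/(s-a)^(n+1), so L{t·e^(10t)} = 1/(s-10)^2

Final answer: 1/(s-10)^2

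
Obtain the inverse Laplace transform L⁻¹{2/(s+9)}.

L⁻¹{1/(s-a)} = e^(at), so L⁻¹{1/(s+9)} = e^(-9t), and L⁻¹{2/(s+9)} = 2·e^(-9t)

Final answer: 2·e^(-9t)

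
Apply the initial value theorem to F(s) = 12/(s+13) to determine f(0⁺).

f(0⁺) = lim_{s→∞} s·12/(s+13) = lim_{s→∞} 12s/(s+13) = 12

Final answer: 12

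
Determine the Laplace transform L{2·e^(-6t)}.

L{e^(at)} = 1/(s-a), so L{e^(-6t)} = 1/(s+6). Then L{2·e^(-6t)} = 2/(s+6)

Final answer: 2/(s+6)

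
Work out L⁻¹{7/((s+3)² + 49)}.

Form: b/((s-a)² + b²) → e^(at)sin(bt). With a=-3, b=7

Final answer: e^(-3t)·sin(7t)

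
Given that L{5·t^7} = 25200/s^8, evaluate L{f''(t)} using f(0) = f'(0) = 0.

L{f''(t)} = s²F(s) - sf(0) - f'(0) = s²·25200/s^8 - 0 - 0 = 25200/s^6

Final answer: 25200/s^6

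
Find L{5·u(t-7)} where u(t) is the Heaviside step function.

L{u(t-a)} = e^(-as)/s. Here a=7, so L{u(t-7)} = e^(-7s)/s, and L{5·u(t-7)} = 5·e^(-7s)/s

Final answer: 5·e^(-7s)/s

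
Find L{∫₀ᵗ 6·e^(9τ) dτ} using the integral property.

L{∫₀ᵗ f(τ)dτ} = F(s)/s with F(s) = 6/(s-9), so L{∫₀ᵗ 6·e^(9τ) dτ} = 6/(s(s-9))

Final answer: 6/(s(s-9))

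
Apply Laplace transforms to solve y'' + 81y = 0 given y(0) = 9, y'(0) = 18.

L{y''} + 81L{y} = 0. s²Y - 9s - 18 + 81Y = 0. Y(s² + 81) = 9s + 18. Y = (9s + 18)/(s² + 81). Inverting: y(t) = 9cos(9t) + 2sin(9t)

Final answer: y(t) = 9cos(9t) + 2sin(9t)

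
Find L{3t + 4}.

L{3t + 4} = 3·L{t} + 4·L{1} = 3/s² + 4/s

Final answer: 3/s² + 4/s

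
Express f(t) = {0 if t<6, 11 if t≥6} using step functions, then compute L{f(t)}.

f(t) = 11·u(t-6). L{u(t-6)} = e^(-6s)/s, so L{f(t)} = 11·e^(-6s)/s

Final answer: 11·e^(-6s)/s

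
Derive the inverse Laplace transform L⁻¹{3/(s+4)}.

L⁻¹{1/(s-a)} = e^(at), so L⁻¹{1/(s+4)} = e^(-4t), and L⁻¹{3/(s+4)} = 3·e^(-4t)

Final answer: 3·e^(-4t)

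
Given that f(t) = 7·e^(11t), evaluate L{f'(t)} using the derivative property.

f(0) = 7, F(s) = 7/(s-11). L{f'(t)} = s·F(s) - f(0) = 7s/(s-11) - 7 = (7s - 7(s-11))/(s-11) = 77/(s-11)

Final answer: 77/(s-11)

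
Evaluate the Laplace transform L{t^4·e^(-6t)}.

L{t^n·e^(at)} = n!/(s-a)^(n+1), so L{t^4·e^(-6t)} = 24/(s+6)^5

Final answer: 24/(s+6)^5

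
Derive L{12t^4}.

L{t^n} = n!/s^(n+1). So L{12t^4} = 12·4!/s^5 = 288/s^5

Final answer: 288/s^5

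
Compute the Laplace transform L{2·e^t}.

L{e^(at)} = 1/(s-a), so L{e^t} = 1/(s-1). Then L{2·e^t} = 2/(s-1)

Final answer: 2/(s-1)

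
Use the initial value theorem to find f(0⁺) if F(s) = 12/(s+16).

f(0⁺) = lim_{s→∞} s·12/(s+16) = lim_{s→∞} 12s/(s+16) = 12

Final answer: 12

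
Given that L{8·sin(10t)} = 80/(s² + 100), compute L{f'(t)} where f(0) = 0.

L{f'(t)} = s·F(s) - f(0) = s·80/(s² + 100) - 0 = 80s/(s² + 100)

Final answer: 80s/(s² + 100)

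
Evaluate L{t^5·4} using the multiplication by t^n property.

L{4} = 4/s. d^1/ds^1[1/s] = -1/s². d^2/ds^2[1/s] = 2/s^3. d^3/ds^3[1/s] = -6/s^4. d^4/ds^4[1/s] = 24/s^5. d^5/ds^5[1/s] = -120/s^6. So L{t^5} = (-1)^{5}·-120/s^6 = 120/s^6. Then L{t^5·4} = 4·120/s^6 = 480/s^6

Final answer: 480/s^6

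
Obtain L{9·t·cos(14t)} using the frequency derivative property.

L{cos(14t)} = s/(s² + 196). Derivative: d/ds[s/(s² + 196)] = [(s² + 196) - s·2s]/(s² + 196)² = (196 - s²)/(s² + 196)². So L{t·cos(14t)} = -F'(s) = (s² - 196)/(s² + 196)². Then L{9·t·cos(14t)} = 9·(s² - 196)/(s² + 196)²

Final answer: 9·(s² - 196)/(s² + 196)²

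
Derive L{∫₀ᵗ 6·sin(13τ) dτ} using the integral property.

L{∫₀ᵗ f(τ)dτ} = F(s)/s with F(s) = 78/(s² + 169), so the result is (78/(s² + 169))/s = 78/(s(s² + 169))

Final answer: 78/(s(s² + 169))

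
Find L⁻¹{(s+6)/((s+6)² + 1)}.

Using frequency shift: L⁻¹{(s-a)/((s-a)² + b²)} = e^(at)cos(bt). Here a=-6, b=1

Final answer: e^(-6t)·cos(t)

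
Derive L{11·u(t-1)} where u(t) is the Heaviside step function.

L{u(t-a)} = e^(-as)/s. Here a=1, so L{u(t-1)} = e^(-s)/s, and L{11·u(t-1)} = 11·e^(-s)/s

Final answer: 11·e^(-s)/s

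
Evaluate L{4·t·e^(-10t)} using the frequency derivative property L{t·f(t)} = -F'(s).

L{e^(-10t)} = 1/(s+10). By frequency derivative: L{t·e^(-10t)} = -d/ds[1/(s+10)] = -(-1)/(s+10)² = 1/(s+10)². Then L{4·t·e^(-10t)} = 4·1/(s+10)² = 4/(s+10)²

Final answer: 4/(s+10)²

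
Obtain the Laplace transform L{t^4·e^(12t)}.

L{t^n·e^(at)} = n!/(s-a)^(n+1), so L{t^4·e^(12t)} = 24/(s-12)^5

Final answer: 24/(s-12)^5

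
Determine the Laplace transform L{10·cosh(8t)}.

L{cosh(ωt)} = s/(s² - ω²), so L{cosh(8t)} = s/(s² - 64). Then L{10·cosh(8t)} = 10·s/(s² - 64) = 10s/(s² - 64)

Final answer: 10s/(s² - 64)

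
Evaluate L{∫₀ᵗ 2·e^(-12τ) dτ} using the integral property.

L{∫₀ᵗ f(τ)dτ} = F(s)/s with F(s) = 2/(s+12), so L{∫₀ᵗ 2·e^(-12τ) dτ} = 2/(s(s+12))

Final answer: 2/(s(s+12))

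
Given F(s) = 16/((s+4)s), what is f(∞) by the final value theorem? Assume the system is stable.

f(∞) = lim_{s→0} sF(s) = lim_{s→0} 16/(s+4) = 4

Final answer: 4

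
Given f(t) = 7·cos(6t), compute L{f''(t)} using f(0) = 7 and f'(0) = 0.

F(s) = 7s/(s² + 36). L{f''(t)} = s²F(s) - sf(0) - f'(0) = 7s³/(s² + 36) - 7s = (7s³ - 7s(s² + 36))/(s² + 36) = -252s/(s² + 36)

Final answer: -252s/(s² + 36)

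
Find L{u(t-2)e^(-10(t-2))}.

u(t-a)f(t-a) with f(t)=e^(-10t). L{e^(-10t)} = 1/(s+10). By time shift: e^(-2s)/(s+10)

Final answer: e^(-2s)/(s+10)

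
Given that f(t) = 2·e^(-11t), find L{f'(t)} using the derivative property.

f(0) = 2, F(s) = 2/(s+11). L{f'(t)} = s·F(s) - f(0) = 2s/(s+11) - 2 = (2s - 2(s+11))/(s+11) = -22/(s+11)

Final answer: -22/(s+11)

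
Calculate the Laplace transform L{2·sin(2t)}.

L{sin(ωt)} = ω/(s² + ω²), so L{sin(2t)} = 2/(s² + 4). Then L{2·sin(2t)} = 2·2/(s² + 4) = 4/(s² + 4)

Final answer: 4/(s² + 4)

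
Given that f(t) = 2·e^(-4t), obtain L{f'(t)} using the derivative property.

f(0) = 2, F(s) = 2/(s+4). L{f'(t)} = s·F(s) - f(0) = 2s/(s+4) - 2 = (2s - 2(s+4))/(s+4) = -8/(s+4)

Final answer: -8/(s+4)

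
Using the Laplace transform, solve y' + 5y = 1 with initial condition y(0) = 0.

sY + 5Y = 1/s. Y = 1/(s(s+5)). Partial fractions: Y = 1/5/s - 1/5/(s+5)

Final answer: y(t) = 1/5(1 - e^(-5t))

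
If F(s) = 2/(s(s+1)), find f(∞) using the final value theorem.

f(∞) = lim_{s→0} s·2/(s(s+1)) = lim_{s→0} 2/(s+1) = 2/1 = 2

Final answer: 2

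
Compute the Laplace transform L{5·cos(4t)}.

L{cos(ωt)} = s/(s² + ω²), so L{cos(4t)} = s/(s² + 16). Then L{5·cos(4t)} = 5·s/(s² + 16) = 5s/(s² + 16)

Final answer: 5s/(s² + 16)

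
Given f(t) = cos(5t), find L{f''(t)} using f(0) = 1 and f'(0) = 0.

F(s) = s/(s² + 25). L{f''(t)} = s²F(s) - sf(0) - f'(0) = s³/(s² + 25) - s = (s³ - s(s² + 25))/(s² + 25) = -25s/(s² + 25)

Final answer: -25s/(s² + 25)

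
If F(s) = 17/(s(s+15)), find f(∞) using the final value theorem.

f(∞) = lim_{s→0} s·17/(s(s+15)) = lim_{s→0} 17/(s+15) = 17/15 = 17/15

Final answer: 17/15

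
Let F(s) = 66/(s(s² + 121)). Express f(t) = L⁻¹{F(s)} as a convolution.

66/(s(s² + 121)) = (1/s)·(66/(s² + 121)) = L{1}·L{6·sin(11t)}. So f(t) = 1*(6·sin(11t)) = ∫₀ᵗ 6·sin(11τ) dτ

Final answer: ∫₀ᵗ 6·sin(11τ) dτ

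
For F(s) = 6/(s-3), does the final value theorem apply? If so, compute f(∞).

sF(s) = 6s/(s-3) has a pole at s = 3 in the right half-plane. Theorem does NOT apply (unstable system; f(t) = 6·e^(3t) grows without bound).

Final answer: Not applicable (unstable)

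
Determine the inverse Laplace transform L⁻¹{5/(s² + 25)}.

L⁻¹{5/(s² + 25)} = sin(5t)

Final answer: sin(5t)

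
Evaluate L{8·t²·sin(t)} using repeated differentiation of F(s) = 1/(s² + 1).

F(s) = 1/(s² + 1). F'(s) = -2s/(s² + 1)². F''(s) = -2(1 - 3s²)/(s² + 1)³ = (6s² - 2)/(s² + 1)³. So L{t²·sin(t)} = (-1)² F''(s) = (6s² - 2)/(s² + 1)³. Then L{8·t²·sin(t)} = 8·(6s² - 2)/(s² + 1)³ = (48s² - 16)/(s² + 1)³

Final answer: (48s² - 16)/(s² + 1)³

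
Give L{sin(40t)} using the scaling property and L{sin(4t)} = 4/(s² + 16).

Using L{f(at)} = (1/a)F(s/a) with a=10: L{sin(40t)} = (1/10) · 4/((s/10)² + 16) = (1/10) · 4·100/(s² + 1600) = 40/(s² + 1600)

Final answer: 40/(s² + 1600)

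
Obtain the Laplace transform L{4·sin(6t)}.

L{sin(ωt)} = ω/(s² + ω²), so L{sin(6t)} = 6/(s² + 36). Then L{4·sin(6t)} = 4·6/(s² + 36) = 24/(s² + 36)

Final answer: 24/(s² + 36)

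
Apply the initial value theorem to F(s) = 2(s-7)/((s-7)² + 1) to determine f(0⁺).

f(0⁺) = lim_{s→∞} sF(s) = lim_{s→∞} 2s(s-7)/((s-7)² + 1) = 2

Final answer: 2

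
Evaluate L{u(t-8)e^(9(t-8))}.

u(t-a)f(t-a) with f(t)=e^(9t). L{e^(9t)} = 1/(s-9). By time shift: e^(-8s)/(s-9)

Final answer: e^(-8s)/(s-9)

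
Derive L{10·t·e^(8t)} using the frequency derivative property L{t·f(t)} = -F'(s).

L{e^(8t)} = 1/(s-8). By frequency derivative: L{t·e^(8t)} = -d/ds[1/(s-8)] = -(-1)/(s-8)² = 1/(s-8)². Then L{10·t·e^(8t)} = 10·1/(s-8)² = 10/(s-8)²

Final answer: 10/(s-8)²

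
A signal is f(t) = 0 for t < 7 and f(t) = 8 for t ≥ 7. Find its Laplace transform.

f(t) = 8·u(t-7). L{u(t-7)} = e^(-7s)/s, so L{f(t)} = 8·e^(-7s)/s

Final answer: 8·e^(-7s)/s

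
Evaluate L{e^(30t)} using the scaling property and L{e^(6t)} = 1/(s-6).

Using L{f(at)} = (1/a)F(s/a) with a=5 and f(t) = e^(6t): L{e^(30t)} = (1/5) · 1/((s/5)-6) = (1/5) · 5/(s-30) = 1/(s-30)

Final answer: 1/(s-30)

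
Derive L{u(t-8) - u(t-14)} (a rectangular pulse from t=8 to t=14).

L{u(t-a)} = e^(-as)/s. L{u(t-8) - u(t-14)} = (e^(-8s) - e^(-14s))/s

Final answer: (e^(-8s) - e^(-14s))/s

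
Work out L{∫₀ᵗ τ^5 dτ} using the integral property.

L{∫₀ᵗ f(τ)dτ} = F(s)/s with f(t) = t^5. F(s) = 120/s^6, so L{∫₀ᵗ τ^5 dτ} = (120/s^6)/s = 120/s^7. (Check: ∫₀ᵗ τ^5 dτ = t^6/6.)

Final answer: 120/s^7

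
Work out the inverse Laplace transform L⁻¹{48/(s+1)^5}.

L⁻¹{n!/(s-a)^(n+1)} = t^n·e^(at) with n=4, a=-1. So L⁻¹{24/(s+1)^5} = t^4·e^(-t), and L⁻¹{48/(s+1)^5} = (48/24)·t^4·e^(-t) = 2·t^4·e^(-t)

Final answer: 2·t^4·e^(-t)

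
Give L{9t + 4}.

L{9t + 4} = 9·L{t} + 4·L{1} = 9/s² + 4/s

Final answer: 9/s² + 4/s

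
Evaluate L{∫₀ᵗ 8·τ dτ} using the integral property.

L{∫₀ᵗ f(τ)dτ} = F(s)/s with f(t) = 8t. F(s) = 8/s^2, so L{∫₀ᵗ 8·τ dτ} = (8/s^2)/s = 8/s^3. (Check: ∫₀ᵗ 8·τ dτ = 8t^2/2.)

Final answer: 8/s^3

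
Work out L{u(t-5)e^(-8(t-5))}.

u(t-a)f(t-a) with f(t)=e^(-8t). L{e^(-8t)} = 1/(s+8). By time shift: e^(-5s)/(s+8)

Final answer: e^(-5s)/(s+8)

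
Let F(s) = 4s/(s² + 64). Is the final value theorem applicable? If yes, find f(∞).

The final value theorem requires all poles of sF(s) in the left half-plane. sF(s) = 4s²/(s² + 64) has poles at s = ±8i (imaginary axis). Theorem does NOT apply (oscillatory system).

Final answer: Not applicable (oscillatory)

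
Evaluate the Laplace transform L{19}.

L{19} = 19 · L{1} = 19/s

Final answer: 19/s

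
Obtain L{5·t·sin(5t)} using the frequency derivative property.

L{sin(5t)} = 5/(s² + 25). By L{t·f(t)} = -F'(s): -d/ds[5/(s² + 25)] = -(5)·(-2s)/(s² + 25)² = 10s/(s² + 25)². Then L{5·t·sin(5t)} = 5·10s/(s² + 25)² = 50s/(s² + 25)²

Final answer: 50s/(s² + 25)²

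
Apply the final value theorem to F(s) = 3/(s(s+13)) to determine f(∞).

f(∞) = lim_{s→0} s·3/(s(s+13)) = lim_{s→0} 3/(s+13) = 3/13 = 3/13

Final answer: 3/13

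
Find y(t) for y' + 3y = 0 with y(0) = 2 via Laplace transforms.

L{y'} + 3L{y} = 0. sY - 2 + 3Y = 0. Y(s+3) = 2. Y = 2/(s+3)

Final answer: y(t) = 2e^(-3t)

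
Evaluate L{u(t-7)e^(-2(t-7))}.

u(t-a)f(t-a) with f(t)=e^(-2t). L{e^(-2t)} = 1/(s+2). By time shift: e^(-7s)/(s+2)

Final answer: e^(-7s)/(s+2)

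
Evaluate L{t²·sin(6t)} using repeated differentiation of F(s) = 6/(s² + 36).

F(s) = 6/(s² + 36). F'(s) = -12s/(s² + 36)². F''(s) = -12(36 - 3s²)/(s² + 36)³ = (36s² - 432)/(s² + 36)³. So L{t²·sin(6t)} = (-1)² F''(s) = (36s² - 432)/(s² + 36)³

Final answer: (36s² - 432)/(s² + 36)³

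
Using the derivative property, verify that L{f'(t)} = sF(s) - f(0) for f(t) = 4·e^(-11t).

f'(t) = -44e^(-11t). Direct: L{f'(t)} = -44/(s+11). Property: s·4/(s+11) - 4 = (4s - 4(s+11))/(s+11) = -44/(s+11). ✓

Final answer: -44/(s+11)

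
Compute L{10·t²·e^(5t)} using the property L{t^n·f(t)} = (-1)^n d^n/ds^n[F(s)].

L{e^(5t)} = 1/(s-5). d/ds[1/(s-5)] = -1/(s-5)². d²/ds²[1/(s-5)] = 2/(s-5)³. So L{t²·e^(5t)} = (-1)² · 2/(s-5)³ = 2/(s-5)³. Then L{10·t²·e^(5t)} = 10·2/(s-5)³ = 20/(s-5)³

Final answer: 20/(s-5)³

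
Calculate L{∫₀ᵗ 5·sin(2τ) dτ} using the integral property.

L{∫₀ᵗ f(τ)dτ} = F(s)/s with F(s) = 10/(s² + 4), so the result is (10/(s² + 4))/s = 10/(s(s² + 4))

Final answer: 10/(s(s² + 4))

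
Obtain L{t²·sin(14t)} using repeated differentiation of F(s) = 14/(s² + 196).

F(s) = 14/(s² + 196). F'(s) = -28s/(s² + 196)². F''(s) = -28(196 - 3s²)/(s² + 196)³ = (84s² - 5488)/(s² + 196)³. So L{t²·sin(14t)} = (-1)² F''(s) = (84s² - 5488)/(s² + 196)³

Final answer: (84s² - 5488)/(s² + 196)³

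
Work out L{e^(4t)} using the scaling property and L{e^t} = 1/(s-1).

Using L{f(at)} = (1/a)F(s/a) with a=4 and f(t) = e^t: L{e^(4t)} = (1/4) · 1/((s/4)-1) = (1/4) · 4/(s-4) = 1/(s-4)

Final answer: 1/(s-4)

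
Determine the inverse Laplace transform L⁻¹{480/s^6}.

L⁻¹{n!/s^(n+1)} = t^n with n=5. So L⁻¹{120/s^6} = t^5, and L⁻¹{480/s^6} = (480/120)·t^5 = 4·t^5

Final answer: 4·t^5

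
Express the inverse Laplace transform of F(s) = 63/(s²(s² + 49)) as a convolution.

63/(s²(s² + 49)) = (1/s²)·(63/(s² + 49)) = L{t}·L{9·sin(7t)}. So f(t) = t*(9·sin(7t)) = ∫₀ᵗ 9τ·sin(7(t-τ)) dτ

Final answer: ∫₀ᵗ 9τ·sin(7(t-τ)) dτ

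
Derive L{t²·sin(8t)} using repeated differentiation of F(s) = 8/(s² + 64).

F(s) = 8/(s² + 64). F'(s) = -16s/(s² + 64)². F''(s) = -16(64 - 3s²)/(s² + 64)³ = (48s² - 1024)/(s² + 64)³. So L{t²·sin(8t)} = (-1)² F''(s) = (48s² - 1024)/(s² + 64)³

Final answer: (48s² - 1024)/(s² + 64)³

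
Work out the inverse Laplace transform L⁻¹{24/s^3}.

L⁻¹{n!/s^(n+1)} = t^n with n=2. So L⁻¹{2/s^3} = t^2, and L⁻¹{24/s^3} = (24/2)·t^2 = 12·t^2

Final answer: 12·t^2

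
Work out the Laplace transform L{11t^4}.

L{11t^4} = 11 · L{t^4} = 11 · 24/s^5 = 264/s^5

Final answer: 264/s^5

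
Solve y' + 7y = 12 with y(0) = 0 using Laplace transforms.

sY + 7Y = 12/s. Y = 12/(s(s+7)). Partial fractions: Y = 12/7/s - 12/7/(s+7)

Final answer: y(t) = 12/7(1 - e^(-7t))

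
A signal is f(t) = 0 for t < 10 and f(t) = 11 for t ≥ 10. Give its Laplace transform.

f(t) = 11·u(t-10). L{u(t-10)} = e^(-10s)/s, so L{f(t)} = 11·e^(-10s)/s

Final answer: 11·e^(-10s)/s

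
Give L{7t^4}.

L{t^n} = n!/s^(n+1). So L{7t^4} = 7·4!/s^5 = 168/s^5

Final answer: 168/s^5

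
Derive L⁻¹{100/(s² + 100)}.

This is the form c·a/(s² + a²) with a = 10, c = 10. L⁻¹ = 10·sin(10t)

Final answer: 10·sin(10t)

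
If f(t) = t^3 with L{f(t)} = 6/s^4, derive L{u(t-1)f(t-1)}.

Time shift theorem: L{u(t-a)f(t-a)} = e^(-as)F(s). Here a=1, F(s) = 6/s^4, so L{u(t-1)f(t-1)} = e^(-s)·6/s^4

Final answer: e^(-s)·6/s^4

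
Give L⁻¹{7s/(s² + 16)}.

This is the form c·s/(s² + a²) with a = 4, c = 7. L⁻¹ = 7·cos(4t)

Final answer: 7·cos(4t)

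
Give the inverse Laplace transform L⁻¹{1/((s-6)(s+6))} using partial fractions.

Decompose: A/(s-6) + B/(s+6). A = 1/12, B = -1/12. f(t) = (e^(6t) - e^(-6t))/12

Final answer: (e^(6t) - e^(-6t))/12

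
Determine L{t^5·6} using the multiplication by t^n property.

L{6} = 6/s. d^1/ds^1[1/s] = -1/s². d^2/ds^2[1/s] = 2/s^3. d^3/ds^3[1/s] = -6/s^4. d^4/ds^4[1/s] = 24/s^5. d^5/ds^5[1/s] = -120/s^6. So L{t^5} = (-1)^{5}·-120/s^6 = 120/s^6. Then L{t^5·6} = 6·120/s^6 = 720/s^6

Final answer: 720/s^6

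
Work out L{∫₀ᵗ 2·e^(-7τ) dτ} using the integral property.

L{∫₀ᵗ f(τ)dτ} = F(s)/s with F(s) = 2/(s+7), so L{∫₀ᵗ 2·e^(-7τ) dτ} = 2/(s(s+7))

Final answer: 2/(s(s+7))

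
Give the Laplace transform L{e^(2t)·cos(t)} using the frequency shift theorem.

Frequency shift: L{e^(at)f(t)} = F(s-a). L{e^(2t)·cos(t)} = (s-2)/((s-2)² + 1)

Final answer: (s-2)/((s-2)² + 1)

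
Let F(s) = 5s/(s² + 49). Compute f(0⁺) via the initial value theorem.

f(0⁺) = lim_{s→∞} s·5s/(s² + 49) = lim_{s→∞} 5s²/(s² + 49) = 5

Final answer: 5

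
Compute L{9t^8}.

L{t^n} = n!/s^(n+1). So L{9t^8} = 9·8!/s^9 = 362880/s^9

Final answer: 362880/s^9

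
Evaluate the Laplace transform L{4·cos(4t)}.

L{cos(ωt)} = s/(s² + ω²), so L{cos(4t)} = s/(s² + 16). Then L{4·cos(4t)} = 4·s/(s² + 16) = 4s/(s² + 16)

Final answer: 4s/(s² + 16)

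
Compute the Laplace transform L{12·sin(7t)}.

L{sin(ωt)} = ω/(s² + ω²), so L{sin(7t)} = 7/(s² + 49). Then L{12·sin(7t)} = 12·7/(s² + 49) = 84/(s² + 49)

Final answer: 84/(s² + 49)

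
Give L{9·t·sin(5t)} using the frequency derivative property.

L{sin(5t)} = 5/(s² + 25). By L{t·f(t)} = -F'(s): -d/ds[5/(s² + 25)] = -(5)·(-2s)/(s² + 25)² = 10s/(s² + 25)². Then L{9·t·sin(5t)} = 9·10s/(s² + 25)² = 90s/(s² + 25)²

Final answer: 90s/(s² + 25)²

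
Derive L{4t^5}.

L{t^n} = n!/s^(n+1). So L{4t^5} = 4·5!/s^6 = 480/s^6

Final answer: 480/s^6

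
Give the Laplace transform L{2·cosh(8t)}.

L{cosh(ωt)} = s/(s² - ω²), so L{cosh(8t)} = s/(s² - 64). Then L{2·cosh(8t)} = 2·s/(s² - 64) = 2s/(s² - 64)

Final answer: 2s/(s² - 64)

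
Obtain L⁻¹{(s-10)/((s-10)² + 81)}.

Using frequency shift: L⁻¹{(s-a)/((s-a)² + b²)} = e^(at)cos(bt). Here a=10, b=9

Final answer: e^(10t)·cos(9t)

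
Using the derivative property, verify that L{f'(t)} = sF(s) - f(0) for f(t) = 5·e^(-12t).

f'(t) = -60e^(-12t). Direct: L{f'(t)} = -60/(s+12). Property: s·5/(s+12) - 5 = (5s - 5(s+12))/(s+12) = -60/(s+12). ✓

Final answer: -60/(s+12)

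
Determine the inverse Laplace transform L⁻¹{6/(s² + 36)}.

L⁻¹{6/(s² + 36)} = sin(6t)

Final answer: sin(6t)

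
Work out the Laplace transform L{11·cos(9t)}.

L{cos(ωt)} = s/(s² + ω²), so L{cos(9t)} = s/(s² + 81). Then L{11·cos(9t)} = 11·s/(s² + 81) = 11s/(s² + 81)

Final answer: 11s/(s² + 81)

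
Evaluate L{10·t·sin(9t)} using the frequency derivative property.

L{sin(9t)} = 9/(s² + 81). By L{t·f(t)} = -F'(s): -d/ds[9/(s² + 81)] = -(9)·(-2s)/(s² + 81)² = 18s/(s² + 81)². Then L{10·t·sin(9t)} = 10·18s/(s² + 81)² = 180s/(s² + 81)²

Final answer: 180s/(s² + 81)²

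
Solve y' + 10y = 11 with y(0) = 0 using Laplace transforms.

sY + 10Y = 11/s. Y = 11/(s(s+10)). Partial fractions: Y = 11/10/s - 11/10/(s+10)

Final answer: y(t) = 11/10(1 - e^(-10t))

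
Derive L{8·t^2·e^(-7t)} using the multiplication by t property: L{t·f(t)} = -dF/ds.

Using L{t^n·e^(at)} = n!/(s-a)^(n+1), L{t^2·e^(-7t)} = 2/(s+7)^3, so L{8·t^2·e^(-7t)} = 8·2/(s+7)^3 = 16/(s+7)^3

Final answer: 16/(s+7)^3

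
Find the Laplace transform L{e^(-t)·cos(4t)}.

L{e^(at)·cos(ωt)} = (s-a)/((s-a)² + ω²), so L{e^(-t)·cos(4t)} = (s+1)/((s+1)² + 16)

Final answer: (s+1)/((s+1)² + 16)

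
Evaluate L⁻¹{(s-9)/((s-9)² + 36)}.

Using frequency shift: L⁻¹{(s-a)/((s-a)² + b²)} = e^(at)cos(bt). Here a=9, b=6

Final answer: e^(9t)·cos(6t)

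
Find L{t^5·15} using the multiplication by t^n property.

L{15} = 15/s. d^1/ds^1[1/s] = -1/s². d^2/ds^2[1/s] = 2/s^3. d^3/ds^3[1/s] = -6/s^4. d^4/ds^4[1/s] = 24/s^5. d^5/ds^5[1/s] = -120/s^6. So L{t^5} = (-1)^{5}·-120/s^6 = 120/s^6. Then L{t^5·15} = 15·120/s^6 = 1800/s^6

Final answer: 1800/s^6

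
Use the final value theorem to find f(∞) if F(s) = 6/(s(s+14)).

f(∞) = lim_{s→0} s·6/(s(s+14)) = lim_{s→0} 6/(s+14) = 6/14 = 3/7

Final answer: 3/7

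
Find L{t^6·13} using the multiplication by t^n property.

L{13} = 13/s. d^1/ds^1[1/s] = -1/s². d^2/ds^2[1/s] = 2/s^3. d^3/ds^3[1/s] = -6/s^4. d^4/ds^4[1/s] = 24/s^5. d^5/ds^5[1/s] = -120/s^6. d^6/ds^6[1/s] = 720/s^7. So L{t^6} = (-1)^{6}·720/s^7 = 720/s^7. Then L{t^6·13} = 13·720/s^7 = 9360/s^7

Final answer: 9360/s^7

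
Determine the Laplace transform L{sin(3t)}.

L{sin(ωt)} = ω/(s² + ω²), so L{sin(3t)} = 3/(s² + 9)

Final answer: 3/(s² + 9)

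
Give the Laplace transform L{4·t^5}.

L{t^n} = n!/s^(n+1), so L{t^5} = 120/s^6. Then L{4·t^5} = 4·120/s^6 = 480/s^6

Final answer: 480/s^6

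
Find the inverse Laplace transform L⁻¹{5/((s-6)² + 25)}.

Using frequency shift, L⁻¹{5/((s-6)² + 25)} = e^(6t)·sin(5t)

Final answer: e^(6t)·sin(5t)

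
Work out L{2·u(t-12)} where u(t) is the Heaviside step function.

L{u(t-a)} = e^(-as)/s. Here a=12, so L{u(t-12)} = e^(-12s)/s, and L{2·u(t-12)} = 2·e^(-12s)/s

Final answer: 2·e^(-12s)/s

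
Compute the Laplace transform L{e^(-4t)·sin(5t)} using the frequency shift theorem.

Frequency shift: L{e^(at)f(t)} = F(s-a). L{e^(-4t)·sin(5t)} = 5/((s+4)² + 25)

Final answer: 5/((s+4)² + 25)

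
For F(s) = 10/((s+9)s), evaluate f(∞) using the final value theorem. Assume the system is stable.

f(∞) = lim_{s→0} sF(s) = lim_{s→0} 10/(s+9) = 10/9

Final answer: 10/9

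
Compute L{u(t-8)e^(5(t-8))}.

u(t-a)f(t-a) with f(t)=e^(5t). L{e^(5t)} = 1/(s-5). By time shift: e^(-8s)/(s-5)

Final answer: e^(-8s)/(s-5)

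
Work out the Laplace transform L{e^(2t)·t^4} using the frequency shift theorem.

L{e^(at)·t^n} = n!/(s-a)^(n+1), so L{e^(2t)·t^4} = 24/(s-2)^5

Final answer: 24/(s-2)^5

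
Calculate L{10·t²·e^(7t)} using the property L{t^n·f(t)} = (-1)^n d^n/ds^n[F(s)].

L{e^(7t)} = 1/(s-7). d/ds[1/(s-7)] = -1/(s-7)². d²/ds²[1/(s-7)] = 2/(s-7)³. So L{t²·e^(7t)} = (-1)² · 2/(s-7)³ = 2/(s-7)³. Then L{10·t²·e^(7t)} = 10·2/(s-7)³ = 20/(s-7)³

Final answer: 20/(s-7)³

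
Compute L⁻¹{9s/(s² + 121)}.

This is the form c·s/(s² + a²) with a = 11, c = 9. L⁻¹ = 9·cos(11t)

Final answer: 9·cos(11t)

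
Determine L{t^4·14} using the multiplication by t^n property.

L{14} = 14/s. d^1/ds^1[1/s] = -1/s². d^2/ds^2[1/s] = 2/s^3. d^3/ds^3[1/s] = -6/s^4. d^4/ds^4[1/s] = 24/s^5. So L{t^4} = (-1)^{4}·24/s^5 = 24/s^5. Then L{t^4·14} = 14·24/s^5 = 336/s^5

Final answer: 336/s^5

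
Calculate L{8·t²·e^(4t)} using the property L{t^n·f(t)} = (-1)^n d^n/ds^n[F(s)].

L{e^(4t)} = 1/(s-4). d/ds[1/(s-4)] = -1/(s-4)². d²/ds²[1/(s-4)] = 2/(s-4)³. So L{t²·e^(4t)} = (-1)² · 2/(s-4)³ = 2/(s-4)³. Then L{8·t²·e^(4t)} = 8·2/(s-4)³ = 16/(s-4)³

Final answer: 16/(s-4)³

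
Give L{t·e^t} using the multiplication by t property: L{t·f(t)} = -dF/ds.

Using L{t^n·e^(at)} = n!/(s-a)^(n+1), L{t·e^t} = 1/(s-1)^2

Final answer: 1/(s-1)^2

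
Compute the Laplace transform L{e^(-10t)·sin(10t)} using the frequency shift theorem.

Frequency shift: L{e^(at)f(t)} = F(s-a). L{e^(-10t)·sin(10t)} = 10/((s+10)² + 100)

Final answer: 10/((s+10)² + 100)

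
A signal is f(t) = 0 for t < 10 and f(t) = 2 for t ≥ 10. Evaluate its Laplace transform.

f(t) = 2·u(t-10). L{u(t-10)} = e^(-10s)/s, so L{f(t)} = 2·e^(-10s)/s

Final answer: 2·e^(-10s)/s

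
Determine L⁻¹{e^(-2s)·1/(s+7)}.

L⁻¹{1/(s+7)} = e^(-7t). By the time shift theorem, L⁻¹{e^(-as)F(s)} = u(t-a)f(t-a) with a=2, so L⁻¹{e^(-2s)·1/(s+7)} = u(t-2)·e^(-7(t-2))

Final answer: u(t-2)·e^(-7(t-2))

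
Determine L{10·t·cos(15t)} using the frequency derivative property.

L{cos(15t)} = s/(s² + 225). Derivative: d/ds[s/(s² + 225)] = [(s² + 225) - s·2s]/(s² + 225)² = (225 - s²)/(s² + 225)². So L{t·cos(15t)} = -F'(s) = (s² - 225)/(s² + 225)². Then L{10·t·cos(15t)} = 10·(s² - 225)/(s² + 225)²

Final answer: 10·(s² - 225)/(s² + 225)²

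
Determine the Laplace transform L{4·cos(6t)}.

L{cos(ωt)} = s/(s² + ω²), so L{cos(6t)} = s/(s² + 36). Then L{4·cos(6t)} = 4·s/(s² + 36) = 4s/(s² + 36)

Final answer: 4s/(s² + 36)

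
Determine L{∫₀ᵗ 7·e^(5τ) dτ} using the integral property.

L{∫₀ᵗ f(τ)dτ} = F(s)/s with F(s) = 7/(s-5), so L{∫₀ᵗ 7·e^(5τ) dτ} = 7/(s(s-5))

Final answer: 7/(s(s-5))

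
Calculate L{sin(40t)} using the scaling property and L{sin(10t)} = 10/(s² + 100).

Using L{f(at)} = (1/a)F(s/a) with a=4: L{sin(40t)} = (1/4) · 10/((s/4)² + 100) = (1/4) · 10·16/(s² + 1600) = 40/(s² + 1600)

Final answer: 40/(s² + 1600)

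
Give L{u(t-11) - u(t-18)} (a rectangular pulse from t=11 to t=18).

L{u(t-a)} = e^(-as)/s. L{u(t-11) - u(t-18)} = (e^(-11s) - e^(-18s))/s

Final answer: (e^(-11s) - e^(-18s))/s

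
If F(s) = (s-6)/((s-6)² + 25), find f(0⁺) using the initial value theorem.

f(0⁺) = lim_{s→∞} sF(s) = lim_{s→∞} s(s-6)/((s-6)² + 25) = 1

Final answer: 1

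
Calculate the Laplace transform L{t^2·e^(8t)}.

L{t^n·e^(at)} = n!/(s-a)^(n+1), so L{t^2·e^(8t)} = 2/(s-8)^3

Final answer: 2/(s-8)^3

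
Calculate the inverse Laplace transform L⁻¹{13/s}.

L⁻¹{c/s} = c, so L⁻¹{13/s} = 13

Final answer: 13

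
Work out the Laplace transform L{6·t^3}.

L{t^n} = n!/s^(n+1), so L{t^3} = 6/s^4. Then L{6·t^3} = 6·6/s^4 = 36/s^4

Final answer: 36/s^4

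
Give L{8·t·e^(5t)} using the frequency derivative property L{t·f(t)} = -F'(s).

L{e^(5t)} = 1/(s-5). By frequency derivative: L{t·e^(5t)} = -d/ds[1/(s-5)] = -(-1)/(s-5)² = 1/(s-5)². Then L{8·t·e^(5t)} = 8·1/(s-5)² = 8/(s-5)²

Final answer: 8/(s-5)²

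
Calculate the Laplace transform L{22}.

L{22} = 22 · L{1} = 22/s

Final answer: 22/s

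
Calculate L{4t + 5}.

L{4t + 5} = 4·L{t} + 5·L{1} = 4/s² + 5/s

Final answer: 4/s² + 5/s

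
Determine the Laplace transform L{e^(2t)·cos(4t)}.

L{e^(at)·cos(ωt)} = (s-a)/((s-a)² + ω²), so L{e^(2t)·cos(4t)} = (s-2)/((s-2)² + 16)

Final answer: (s-2)/((s-2)² + 16)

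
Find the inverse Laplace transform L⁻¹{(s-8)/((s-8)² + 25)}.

Using frequency shift, L⁻¹{(s-8)/((s-8)² + 25)} = e^(8t)·cos(5t)

Final answer: e^(8t)·cos(5t)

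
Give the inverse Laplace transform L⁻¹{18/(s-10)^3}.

L⁻¹{n!/(s-a)^(n+1)} = t^n·e^(at) with n=2, a=10. So L⁻¹{2/(s-10)^3} = t^2·e^(10t), and L⁻¹{18/(s-10)^3} = (18/2)·t^2·e^(10t) = 9·t^2·e^(10t)

Final answer: 9·t^2·e^(10t)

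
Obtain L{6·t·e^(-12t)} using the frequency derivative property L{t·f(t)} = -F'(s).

L{e^(-12t)} = 1/(s+12). By frequency derivative: L{t·e^(-12t)} = -d/ds[1/(s+12)] = -(-1)/(s+12)² = 1/(s+12)². Then L{6·t·e^(-12t)} = 6·1/(s+12)² = 6/(s+12)²

Final answer: 6/(s+12)²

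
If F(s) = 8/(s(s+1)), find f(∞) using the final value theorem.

f(∞) = lim_{s→0} s·8/(s(s+1)) = lim_{s→0} 8/(s+1) = 8/1 = 8

Final answer: 8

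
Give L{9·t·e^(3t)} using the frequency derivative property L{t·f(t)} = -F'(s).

L{e^(3t)} = 1/(s-3). By frequency derivative: L{t·e^(3t)} = -d/ds[1/(s-3)] = -(-1)/(s-3)² = 1/(s-3)². Then L{9·t·e^(3t)} = 9·1/(s-3)² = 9/(s-3)²

Final answer: 9/(s-3)²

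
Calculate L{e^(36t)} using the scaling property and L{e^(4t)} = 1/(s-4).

Using L{f(at)} = (1/a)F(s/a) with a=9 and f(t) = e^(4t): L{e^(36t)} = (1/9) · 1/((s/9)-4) = (1/9) · 9/(s-36) = 1/(s-36)

Final answer: 1/(s-36)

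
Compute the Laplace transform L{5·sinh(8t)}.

L{sinh(ωt)} = ω/(s² - ω²), so L{sinh(8t)} = 8/(s² - 64). Then L{5·sinh(8t)} = 5·8/(s² - 64) = 40/(s² - 64)

Final answer: 40/(s² - 64)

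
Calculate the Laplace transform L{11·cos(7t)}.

L{cos(ωt)} = s/(s² + ω²), so L{cos(7t)} = s/(s² + 49). Then L{11·cos(7t)} = 11·s/(s² + 49) = 11s/(s² + 49)

Final answer: 11s/(s² + 49)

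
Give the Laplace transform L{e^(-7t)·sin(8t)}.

L{e^(at)·sin(ωt)} = ω/((s-a)² + ω²), so L{e^(-7t)·sin(8t)} = 8/((s+7)² + 64)

Final answer: 8/((s+7)² + 64)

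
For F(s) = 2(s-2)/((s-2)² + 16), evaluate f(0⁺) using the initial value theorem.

f(0⁺) = lim_{s→∞} sF(s) = lim_{s→∞} 2s(s-2)/((s-2)² + 16) = 2

Final answer: 2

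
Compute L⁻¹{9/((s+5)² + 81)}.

Form: b/((s-a)² + b²) → e^(at)sin(bt). With a=-5, b=9

Final answer: e^(-5t)·sin(9t)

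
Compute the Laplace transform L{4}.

L{4} = 4 · L{1} = 4/s

Final answer: 4/s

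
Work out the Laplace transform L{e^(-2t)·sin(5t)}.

L{e^(at)·sin(ωt)} = ω/((s-a)² + ω²), so L{e^(-2t)·sin(5t)} = 5/((s+2)² + 25)

Final answer: 5/((s+2)² + 25)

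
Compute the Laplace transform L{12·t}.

L{t^n} = n!/s^(n+1), so L{t} = 1/s^2. Then L{12·t} = 12·1/s^2 = 12/s^2

Final answer: 12/s^2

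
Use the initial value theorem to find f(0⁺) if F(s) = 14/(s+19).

f(0⁺) = lim_{s→∞} s·14/(s+19) = lim_{s→∞} 14s/(s+19) = 14

Final answer: 14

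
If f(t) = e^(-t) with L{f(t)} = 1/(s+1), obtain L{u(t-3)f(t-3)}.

Time shift theorem: L{u(t-a)f(t-a)} = e^(-as)F(s). Here a=3, F(s) = 1/(s+1), so L{u(t-3)f(t-3)} = e^(-3s)·1/(s+1)

Final answer: e^(-3s)·1/(s+1)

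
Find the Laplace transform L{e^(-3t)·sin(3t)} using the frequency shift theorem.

Frequency shift: L{e^(at)f(t)} = F(s-a). L{e^(-3t)·sin(3t)} = 3/((s+3)² + 9)

Final answer: 3/((s+3)² + 9)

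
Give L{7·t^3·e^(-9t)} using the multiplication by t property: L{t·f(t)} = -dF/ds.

Using L{t^n·e^(at)} = n!/(s-a)^(n+1), L{t^3·e^(-9t)} = 6/(s+9)^4, so L{7·t^3·e^(-9t)} = 7·6/(s+9)^4 = 42/(s+9)^4

Final answer: 42/(s+9)^4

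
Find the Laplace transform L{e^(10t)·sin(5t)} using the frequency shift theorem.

Frequency shift: L{e^(at)f(t)} = F(s-a). L{e^(10t)·sin(5t)} = 5/((s-10)² + 25)

Final answer: 5/((s-10)² + 25)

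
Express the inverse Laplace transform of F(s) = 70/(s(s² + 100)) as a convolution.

70/(s(s² + 100)) = (1/s)·(70/(s² + 100)) = L{1}·L{7·sin(10t)}. So f(t) = 1*(7·sin(10t)) = ∫₀ᵗ 7·sin(10τ) dτ

Final answer: ∫₀ᵗ 7·sin(10τ) dτ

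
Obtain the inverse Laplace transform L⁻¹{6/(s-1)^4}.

L⁻¹{n!/(s-a)^(n+1)} = t^n·e^(at) with n=3, a=1. So L⁻¹{6/(s-1)^4} = t^3·e^t

Final answer: t^3·e^t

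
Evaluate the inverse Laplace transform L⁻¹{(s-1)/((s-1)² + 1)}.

Using frequency shift, L⁻¹{(s-1)/((s-1)² + 1)} = e^t·cos(t)

Final answer: e^t·cos(t)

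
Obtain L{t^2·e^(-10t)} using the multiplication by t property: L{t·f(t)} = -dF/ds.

Using L{t^n·e^(at)} = n!/(s-a)^(n+1), L{t^2·e^(-10t)} = 2/(s+10)^3

Final answer: 2/(s+10)^3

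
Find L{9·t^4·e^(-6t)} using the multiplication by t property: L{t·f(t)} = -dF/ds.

Using L{t^n·e^(at)} = n!/(s-a)^(n+1), L{t^4·e^(-6t)} = 24/(s+6)^5, so L{9·t^4·e^(-6t)} = 9·24/(s+6)^5 = 216/(s+6)^5

Final answer: 216/(s+6)^5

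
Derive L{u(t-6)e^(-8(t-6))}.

u(t-a)f(t-a) with f(t)=e^(-8t). L{e^(-8t)} = 1/(s+8). By time shift: e^(-6s)/(s+8)

Final answer: e^(-6s)/(s+8)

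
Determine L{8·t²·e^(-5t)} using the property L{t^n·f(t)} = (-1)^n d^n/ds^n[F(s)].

L{e^(-5t)} = 1/(s+5). d/ds[1/(s+5)] = -1/(s+5)². d²/ds²[1/(s+5)] = 2/(s+5)³. So L{t²·e^(-5t)} = (-1)² · 2/(s+5)³ = 2/(s+5)³. Then L{8·t²·e^(-5t)} = 8·2/(s+5)³ = 16/(s+5)³

Final answer: 16/(s+5)³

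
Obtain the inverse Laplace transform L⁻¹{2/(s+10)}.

L⁻¹{1/(s-a)} = e^(at), so L⁻¹{1/(s+10)} = e^(-10t), and L⁻¹{2/(s+10)} = 2·e^(-10t)

Final answer: 2·e^(-10t)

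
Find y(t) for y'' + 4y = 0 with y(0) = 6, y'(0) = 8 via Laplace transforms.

L{y''} + 4L{y} = 0. s²Y - 6s - 8 + 4Y = 0. Y(s² + 4) = 6s + 8. Y = (6s + 8)/(s² + 4). Inverting: y(t) = 6cos(2t) + 4sin(2t)

Final answer: y(t) = 6cos(2t) + 4sin(2t)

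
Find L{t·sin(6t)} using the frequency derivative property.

L{sin(6t)} = 6/(s² + 36). By L{t·f(t)} = -F'(s): -d/ds[6/(s² + 36)] = -(6)·(-2s)/(s² + 36)² = 12s/(s² + 36)²

Final answer: 12s/(s² + 36)²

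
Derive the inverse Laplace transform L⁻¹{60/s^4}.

L⁻¹{n!/s^(n+1)} = t^n with n=3. So L⁻¹{6/s^4} = t^3, and L⁻¹{60/s^4} = (60/6)·t^3 = 10·t^3

Final answer: 10·t^3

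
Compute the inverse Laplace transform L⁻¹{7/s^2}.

L⁻¹{n!/s^(n+1)} = t^n with n=1. So L⁻¹{1/s^2} = t, and L⁻¹{7/s^2} = (7/1)·t = 7·t

Final answer: 7·t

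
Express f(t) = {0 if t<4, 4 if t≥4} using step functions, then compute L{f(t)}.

f(t) = 4·u(t-4). L{u(t-4)} = e^(-4s)/s, so L{f(t)} = 4·e^(-4s)/s

Final answer: 4·e^(-4s)/s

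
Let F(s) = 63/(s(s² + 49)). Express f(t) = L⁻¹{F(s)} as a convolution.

63/(s(s² + 49)) = (1/s)·(63/(s² + 49)) = L{1}·L{9·sin(7t)}. So f(t) = 1*(9·sin(7t)) = ∫₀ᵗ 9·sin(7τ) dτ

Final answer: ∫₀ᵗ 9·sin(7τ) dτ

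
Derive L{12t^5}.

L{t^n} = n!/s^(n+1). So L{12t^5} = 12·5!/s^6 = 1440/s^6

Final answer: 1440/s^6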